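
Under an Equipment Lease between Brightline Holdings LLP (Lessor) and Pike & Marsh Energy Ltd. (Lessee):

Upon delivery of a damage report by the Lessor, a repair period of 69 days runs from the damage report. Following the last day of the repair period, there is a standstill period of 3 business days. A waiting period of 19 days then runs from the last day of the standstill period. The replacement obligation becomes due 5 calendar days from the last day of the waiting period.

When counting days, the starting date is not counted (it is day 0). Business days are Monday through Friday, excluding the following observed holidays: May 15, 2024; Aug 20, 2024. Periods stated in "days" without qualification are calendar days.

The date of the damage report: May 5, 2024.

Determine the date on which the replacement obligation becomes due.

The last day of the repair period: May 5, 2024 + 69 days = Jul 13, 2024.
From Saturday, Jul 13, 2024, 3 business days (Jul 15, Jul 16, Jul 17, skipping weekends) brings us to Wednesday, Jul 17, 2024, which is the last day of the standstill period.
Adding 19 calendar days to Jul 17, 2024 gives Aug 5, 2024, which is the last day of the waiting period.
The date on which the replacement obligation becomes due: Aug 5, 2024 + 5 days = Aug 10, 2024.

Aug 10, 2024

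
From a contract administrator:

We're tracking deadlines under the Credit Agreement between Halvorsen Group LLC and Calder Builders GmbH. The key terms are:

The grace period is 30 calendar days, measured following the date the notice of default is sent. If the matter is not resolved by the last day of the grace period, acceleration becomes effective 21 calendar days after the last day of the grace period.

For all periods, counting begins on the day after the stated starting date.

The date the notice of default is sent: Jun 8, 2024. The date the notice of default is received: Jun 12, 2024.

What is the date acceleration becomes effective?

The last day of the grace period: Jun 8, 2024 + 30 days = Jul 8, 2024.
Adding 21 calendar days to Jul 8, 2024 gives Jul 29, 2024, which is the date acceleration becomes effective.

Jul 29, 2024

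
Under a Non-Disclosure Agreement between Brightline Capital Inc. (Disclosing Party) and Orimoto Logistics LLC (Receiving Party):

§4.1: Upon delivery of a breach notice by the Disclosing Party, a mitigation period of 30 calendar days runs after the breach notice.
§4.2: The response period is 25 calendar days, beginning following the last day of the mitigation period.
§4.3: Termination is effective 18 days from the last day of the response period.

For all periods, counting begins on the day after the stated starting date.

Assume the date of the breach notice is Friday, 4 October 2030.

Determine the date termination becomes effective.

16 December 2030

Adding 30 calendar days to 4 October 2030 gives 3 November 2030, which is the last day of the mitigation period.
Adding 25 calendar days to 3 November 2030 gives 28 November 2030, which is the last day of the response period.
The date termination becomes effective: 18 calendar days after 28 November 2030 is 16 December 2030.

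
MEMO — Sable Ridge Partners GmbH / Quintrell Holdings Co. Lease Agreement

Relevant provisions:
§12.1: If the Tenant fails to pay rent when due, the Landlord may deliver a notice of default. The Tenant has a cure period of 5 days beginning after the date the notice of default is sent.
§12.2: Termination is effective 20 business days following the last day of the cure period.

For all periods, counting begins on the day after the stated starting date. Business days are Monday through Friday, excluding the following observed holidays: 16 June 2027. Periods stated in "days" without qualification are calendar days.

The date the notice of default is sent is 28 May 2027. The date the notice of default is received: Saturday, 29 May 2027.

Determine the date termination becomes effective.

1 July 2027

The last day of the cure period: 5 calendar days after 28 May 2027 is 2 June 2027.
The date termination becomes effective: counting 20 business days from Wednesday, 2 June 2027 (Jun 3, Jun 4, Jun 7, Jun 8, …, Jun 29, Jun 30, Jul 1, skipping weekends and the listed holiday on Jun 16) reaches Thursday, 1 July 2027.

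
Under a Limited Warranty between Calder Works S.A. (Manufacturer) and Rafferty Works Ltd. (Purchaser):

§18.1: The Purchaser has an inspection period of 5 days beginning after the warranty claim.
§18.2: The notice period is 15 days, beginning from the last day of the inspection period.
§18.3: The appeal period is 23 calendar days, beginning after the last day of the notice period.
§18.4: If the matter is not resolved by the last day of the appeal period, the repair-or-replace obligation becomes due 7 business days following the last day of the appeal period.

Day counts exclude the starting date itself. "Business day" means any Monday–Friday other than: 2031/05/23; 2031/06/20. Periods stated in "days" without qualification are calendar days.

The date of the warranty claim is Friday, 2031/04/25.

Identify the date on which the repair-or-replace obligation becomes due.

Adding 5 calendar days to 2031/04/25 gives 2031/04/30, which is the last day of the inspection period.
The last day of the notice period: 2031/04/30 + 15 days = 2031/05/15.
The last day of the appeal period: 23 calendar days after 2031/05/15 is 2031/06/07.
The date on which the repair-or-replace obligation becomes due: 7 business days after Saturday, 2031/06/07, skipping weekends — Jun 9, Jun 10, Jun 11, Jun 12, Jun 13, Jun 16, Jun 17 — lands on Tuesday, 2031/06/17.

2031/06/17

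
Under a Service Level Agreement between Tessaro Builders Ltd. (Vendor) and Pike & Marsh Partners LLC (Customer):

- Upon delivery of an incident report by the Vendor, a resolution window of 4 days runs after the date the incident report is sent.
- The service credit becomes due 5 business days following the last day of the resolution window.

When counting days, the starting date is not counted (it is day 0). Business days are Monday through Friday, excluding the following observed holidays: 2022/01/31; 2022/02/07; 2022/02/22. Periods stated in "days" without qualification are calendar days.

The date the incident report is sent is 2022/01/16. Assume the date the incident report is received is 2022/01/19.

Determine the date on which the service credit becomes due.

2022/01/27

The last day of the resolution window: 2022/01/16 + 4 days = 2022/01/20.
The date on which the service credit becomes due: counting 5 business days from Thursday, 2022/01/20 (Jan 21, Jan 24, Jan 25, Jan 26, Jan 27, skipping weekends) reaches Thursday, 2022/01/27.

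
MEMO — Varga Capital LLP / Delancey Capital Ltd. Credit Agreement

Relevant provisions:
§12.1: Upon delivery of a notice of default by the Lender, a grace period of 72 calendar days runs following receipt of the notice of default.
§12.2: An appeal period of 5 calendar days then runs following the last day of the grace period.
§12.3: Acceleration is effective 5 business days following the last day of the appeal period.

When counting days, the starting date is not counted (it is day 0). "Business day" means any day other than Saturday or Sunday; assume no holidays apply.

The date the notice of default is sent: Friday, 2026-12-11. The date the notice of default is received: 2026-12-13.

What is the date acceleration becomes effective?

Adding 72 calendar days to 2026-12-13 gives 2027-02-23, which is the last day of the grace period.
The last day of the appeal period: 2027-02-23 + 5 days = 2027-02-28.
The date acceleration becomes effective: counting 5 business days from Sunday, 2027-02-28 (Mar 1, Mar 2, Mar 3, Mar 4, Mar 5, skipping weekends) reaches Friday, 2027-03-05.

2027-03-05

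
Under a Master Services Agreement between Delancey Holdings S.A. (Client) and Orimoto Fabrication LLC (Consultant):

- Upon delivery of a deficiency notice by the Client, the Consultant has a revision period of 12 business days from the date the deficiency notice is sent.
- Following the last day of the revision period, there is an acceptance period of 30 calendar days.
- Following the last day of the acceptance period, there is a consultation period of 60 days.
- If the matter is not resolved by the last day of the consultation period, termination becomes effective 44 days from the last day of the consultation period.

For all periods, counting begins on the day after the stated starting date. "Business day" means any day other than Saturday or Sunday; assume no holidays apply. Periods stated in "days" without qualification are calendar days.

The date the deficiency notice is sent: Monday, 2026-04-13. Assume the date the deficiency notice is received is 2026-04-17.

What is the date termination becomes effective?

2026-09-10

The last day of the revision period: counting 12 business days from Monday, 2026-04-13 (Apr 14, Apr 15, Apr 16, Apr 17, …, Apr 27, Apr 28, Apr 29, skipping weekends) reaches Wednesday, 2026-04-29.
Adding 30 calendar days to 2026-04-29 gives 2026-05-29, which is the last day of the acceptance period.
The last day of the consultation period: 60 calendar days after 2026-05-29 is 2026-07-28.
Adding 44 calendar days to 2026-07-28 gives 2026-09-10, which is the date termination becomes effective.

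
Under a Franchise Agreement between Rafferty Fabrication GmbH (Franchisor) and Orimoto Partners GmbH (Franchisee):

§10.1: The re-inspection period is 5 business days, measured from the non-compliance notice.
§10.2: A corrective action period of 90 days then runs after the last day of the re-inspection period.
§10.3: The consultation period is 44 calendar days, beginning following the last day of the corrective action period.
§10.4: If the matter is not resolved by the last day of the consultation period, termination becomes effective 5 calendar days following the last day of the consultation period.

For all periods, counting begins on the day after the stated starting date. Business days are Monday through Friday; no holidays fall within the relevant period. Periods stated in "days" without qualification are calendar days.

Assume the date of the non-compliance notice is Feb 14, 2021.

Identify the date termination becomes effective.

Jul 8, 2021

The last day of the re-inspection period: 5 business days after Sunday, Feb 14, 2021, skipping weekends — Feb 15, Feb 16, Feb 17, Feb 18, Feb 19 — lands on Friday, Feb 19, 2021.
Adding 90 calendar days to Feb 19, 2021 gives May 20, 2021, which is the last day of the corrective action period.
Adding 44 calendar days to May 20, 2021 gives Jul 3, 2021, which is the last day of the consultation period.
The date termination becomes effective: Jul 3, 2021 + 5 days = Jul 8, 2021.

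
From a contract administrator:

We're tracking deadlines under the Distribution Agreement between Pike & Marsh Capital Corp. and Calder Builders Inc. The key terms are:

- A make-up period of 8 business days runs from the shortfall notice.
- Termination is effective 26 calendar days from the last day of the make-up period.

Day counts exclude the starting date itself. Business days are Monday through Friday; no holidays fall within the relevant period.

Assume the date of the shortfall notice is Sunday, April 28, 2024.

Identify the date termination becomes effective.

June 3, 2024

The last day of the make-up period: 8 business days after Sunday, April 28, 2024, skipping weekends — Apr 29, Apr 30, May 1, May 2, May 3, May 6, May 7, May 8 — lands on Wednesday, May 8, 2024.
Adding 26 calendar days to May 8, 2024 gives June 3, 2024, which is the date termination becomes effective.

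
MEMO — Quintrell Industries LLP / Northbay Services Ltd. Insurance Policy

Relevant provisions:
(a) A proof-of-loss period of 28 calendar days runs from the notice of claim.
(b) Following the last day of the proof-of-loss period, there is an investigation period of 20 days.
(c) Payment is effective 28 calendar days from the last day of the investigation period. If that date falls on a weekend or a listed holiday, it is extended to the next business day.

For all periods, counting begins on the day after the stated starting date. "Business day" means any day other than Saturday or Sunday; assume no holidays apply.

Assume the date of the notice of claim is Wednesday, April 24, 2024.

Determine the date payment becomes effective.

July 9, 2024

The last day of the proof-of-loss period: April 24, 2024 + 28 days = May 22, 2024.
The last day of the investigation period: May 22, 2024 + 20 days = June 11, 2024.
The date payment becomes effective: June 11, 2024 + 28 days = July 9, 2024. July 9, 2024 is a Tuesday, so no roll-forward applies.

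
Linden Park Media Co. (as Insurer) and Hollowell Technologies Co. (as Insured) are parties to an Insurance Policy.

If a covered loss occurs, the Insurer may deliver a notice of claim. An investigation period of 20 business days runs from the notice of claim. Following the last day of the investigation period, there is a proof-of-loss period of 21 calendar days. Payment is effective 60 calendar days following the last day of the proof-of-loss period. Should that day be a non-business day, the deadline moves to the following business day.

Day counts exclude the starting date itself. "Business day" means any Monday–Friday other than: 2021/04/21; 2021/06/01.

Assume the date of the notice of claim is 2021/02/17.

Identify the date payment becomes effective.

The last day of the investigation period: counting 20 business days from Wednesday, 2021/02/17 (Feb 18, Feb 19, Feb 22, Feb 23, …, Mar 15, Mar 16, Mar 17, skipping weekends) reaches Wednesday, 2021/03/17.
Adding 21 calendar days to 2021/03/17 gives 2021/04/07, which is the last day of the proof-of-loss period.
The date payment becomes effective: 2021/04/07 + 60 days = 2021/06/06. That falls on a Sunday, so it rolls to the next business day, Monday, 2021/06/07.

2021/06/07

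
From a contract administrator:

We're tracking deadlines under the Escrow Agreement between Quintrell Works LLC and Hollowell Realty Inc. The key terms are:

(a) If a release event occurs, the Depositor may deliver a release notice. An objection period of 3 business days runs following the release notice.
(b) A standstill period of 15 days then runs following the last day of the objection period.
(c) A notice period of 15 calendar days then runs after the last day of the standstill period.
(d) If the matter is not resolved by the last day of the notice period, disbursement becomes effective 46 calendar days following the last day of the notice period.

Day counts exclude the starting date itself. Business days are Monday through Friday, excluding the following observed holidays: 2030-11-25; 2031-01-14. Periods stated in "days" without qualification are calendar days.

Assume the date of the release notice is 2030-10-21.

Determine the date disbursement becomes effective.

The last day of the objection period: counting 3 business days from Monday, 2030-10-21 (Oct 22, Oct 23, Oct 24, skipping weekends) reaches Thursday, 2030-10-24.
The last day of the standstill period: 15 calendar days after 2030-10-24 is 2030-11-08.
The last day of the notice period: 2030-11-08 + 15 days = 2030-11-23.
The date disbursement becomes effective: 2030-11-23 + 46 days = 2031-01-08.

2031-01-08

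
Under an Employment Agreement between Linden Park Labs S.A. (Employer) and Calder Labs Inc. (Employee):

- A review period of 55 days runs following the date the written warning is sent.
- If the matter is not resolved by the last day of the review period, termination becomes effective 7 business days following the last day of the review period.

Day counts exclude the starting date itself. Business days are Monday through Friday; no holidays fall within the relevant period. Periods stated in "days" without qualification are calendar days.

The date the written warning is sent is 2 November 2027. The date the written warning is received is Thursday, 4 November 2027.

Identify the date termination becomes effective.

The last day of the review period: 55 calendar days after 2 November 2027 is 27 December 2027.
The date termination becomes effective: counting 7 business days from Monday, 27 December 2027 (Dec 28, Dec 29, Dec 30, Dec 31, Jan 3, Jan 4, Jan 5, skipping weekends) reaches Wednesday, 5 January 2028.

5 January 2028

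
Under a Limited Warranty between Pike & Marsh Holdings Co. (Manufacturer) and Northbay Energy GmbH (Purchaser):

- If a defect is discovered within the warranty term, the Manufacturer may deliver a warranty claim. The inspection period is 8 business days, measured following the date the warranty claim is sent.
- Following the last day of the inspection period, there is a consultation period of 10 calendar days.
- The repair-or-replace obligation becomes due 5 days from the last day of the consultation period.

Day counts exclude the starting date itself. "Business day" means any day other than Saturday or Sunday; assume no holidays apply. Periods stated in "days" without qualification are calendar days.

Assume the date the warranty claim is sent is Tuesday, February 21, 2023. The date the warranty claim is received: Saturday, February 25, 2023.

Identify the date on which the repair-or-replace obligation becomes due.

The last day of the inspection period: 8 business days after Tuesday, February 21, 2023, skipping weekends — Feb 22, Feb 23, Feb 24, Feb 27, Feb 28, Mar 1, Mar 2, Mar 3 — lands on Friday, March 3, 2023.
The last day of the consultation period: 10 calendar days after March 3, 2023 is March 13, 2023.
The date on which the repair-or-replace obligation becomes due: 5 calendar days after March 13, 2023 is March 18, 2023.

March 18, 2023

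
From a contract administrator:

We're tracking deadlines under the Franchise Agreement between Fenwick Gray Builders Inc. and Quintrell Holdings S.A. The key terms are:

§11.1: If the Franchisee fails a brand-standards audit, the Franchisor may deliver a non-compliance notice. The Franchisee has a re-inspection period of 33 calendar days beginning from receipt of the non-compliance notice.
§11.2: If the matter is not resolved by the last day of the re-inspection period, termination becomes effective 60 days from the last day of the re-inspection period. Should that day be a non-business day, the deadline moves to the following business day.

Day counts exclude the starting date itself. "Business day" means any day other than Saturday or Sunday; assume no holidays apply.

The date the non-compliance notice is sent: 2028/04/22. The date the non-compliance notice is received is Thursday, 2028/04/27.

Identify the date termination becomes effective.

2028/07/31

The last day of the re-inspection period: 33 calendar days after 2028/04/27 is 2028/05/30.
The date termination becomes effective: 60 calendar days after 2028/05/30 is 2028/07/29. That falls on a Saturday, so it rolls to the next business day, Monday, 2028/07/31.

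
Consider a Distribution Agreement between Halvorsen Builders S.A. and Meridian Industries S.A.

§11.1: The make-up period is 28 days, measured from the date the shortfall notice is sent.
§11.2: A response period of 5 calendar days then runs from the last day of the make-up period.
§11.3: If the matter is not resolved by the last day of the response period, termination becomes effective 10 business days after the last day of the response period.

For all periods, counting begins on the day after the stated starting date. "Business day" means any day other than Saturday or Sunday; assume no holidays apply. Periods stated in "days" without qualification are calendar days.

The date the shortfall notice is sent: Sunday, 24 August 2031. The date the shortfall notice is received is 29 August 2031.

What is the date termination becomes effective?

10 October 2031

The last day of the make-up period: 24 August 2031 + 28 days = 21 September 2031.
Adding 5 calendar days to 21 September 2031 gives 26 September 2031, which is the last day of the response period.
The date termination becomes effective: 10 business days after Friday, 26 September 2031, skipping weekends — Sep 29, Sep 30, Oct 1, Oct 2, Oct 3, Oct 6, Oct 7, Oct 8, Oct 9, Oct 10 — lands on Friday, 10 October 2031.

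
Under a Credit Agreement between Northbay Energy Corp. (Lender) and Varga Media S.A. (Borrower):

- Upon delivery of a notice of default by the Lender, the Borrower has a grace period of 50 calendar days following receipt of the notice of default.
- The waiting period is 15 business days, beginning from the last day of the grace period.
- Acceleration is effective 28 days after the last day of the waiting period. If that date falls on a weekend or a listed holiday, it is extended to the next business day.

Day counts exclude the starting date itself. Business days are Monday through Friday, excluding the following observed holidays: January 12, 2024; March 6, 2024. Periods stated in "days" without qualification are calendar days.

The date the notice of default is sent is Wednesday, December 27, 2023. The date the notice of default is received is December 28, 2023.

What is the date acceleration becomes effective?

The last day of the grace period: 50 calendar days after December 28, 2023 is February 16, 2024.
The last day of the waiting period: counting 15 business days from Friday, February 16, 2024 (Feb 19, Feb 20, Feb 21, Feb 22, …, Mar 7, Mar 8, Mar 11, skipping weekends and the listed holiday on Mar 6) reaches Monday, March 11, 2024.
Adding 28 calendar days to March 11, 2024 gives April 8, 2024, which is the date acceleration becomes effective. April 8, 2024 is a Monday and is not a listed holiday, so no roll-forward applies.

April 8, 2024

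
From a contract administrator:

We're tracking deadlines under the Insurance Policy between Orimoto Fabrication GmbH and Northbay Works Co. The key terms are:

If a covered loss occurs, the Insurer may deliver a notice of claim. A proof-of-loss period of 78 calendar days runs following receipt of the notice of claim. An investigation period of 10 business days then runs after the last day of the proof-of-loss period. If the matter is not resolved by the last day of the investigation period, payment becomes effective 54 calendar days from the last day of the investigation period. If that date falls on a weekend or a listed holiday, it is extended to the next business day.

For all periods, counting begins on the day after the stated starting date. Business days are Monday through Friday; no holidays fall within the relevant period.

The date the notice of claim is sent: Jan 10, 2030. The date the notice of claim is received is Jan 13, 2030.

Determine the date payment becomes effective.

Jun 10, 2030

The last day of the proof-of-loss period: Jan 13, 2030 + 78 days = Apr 1, 2030.
From Monday, Apr 1, 2030, 10 business days (Apr 2, Apr 3, Apr 4, Apr 5, Apr 8, Apr 9, Apr 10, Apr 11, Apr 12, Apr 15, skipping weekends) brings us to Monday, Apr 15, 2030, which is the last day of the investigation period.
Adding 54 calendar days to Apr 15, 2030 gives Jun 8, 2030, which is the date payment becomes effective. That falls on a Saturday, so it rolls to the next business day, Monday, Jun 10, 2030.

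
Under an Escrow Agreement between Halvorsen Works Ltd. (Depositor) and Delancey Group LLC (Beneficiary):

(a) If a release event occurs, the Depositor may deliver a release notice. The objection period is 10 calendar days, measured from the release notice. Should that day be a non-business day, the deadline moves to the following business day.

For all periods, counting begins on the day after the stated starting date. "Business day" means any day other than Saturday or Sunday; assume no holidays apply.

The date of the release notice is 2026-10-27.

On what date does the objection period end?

2026-11-06

The last day of the objection period: 2026-10-27 + 10 days = 2026-11-06. 2026-11-06 is a Friday, so no roll-forward applies.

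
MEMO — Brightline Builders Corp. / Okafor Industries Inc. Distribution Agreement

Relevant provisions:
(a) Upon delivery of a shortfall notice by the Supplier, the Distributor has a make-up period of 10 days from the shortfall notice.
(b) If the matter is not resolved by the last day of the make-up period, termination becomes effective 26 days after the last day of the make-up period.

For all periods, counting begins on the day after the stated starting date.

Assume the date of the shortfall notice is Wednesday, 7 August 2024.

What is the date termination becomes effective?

12 September 2024

The last day of the make-up period: 7 August 2024 + 10 days = 17 August 2024.
Adding 26 calendar days to 17 August 2024 gives 12 September 2024, which is the date termination becomes effective.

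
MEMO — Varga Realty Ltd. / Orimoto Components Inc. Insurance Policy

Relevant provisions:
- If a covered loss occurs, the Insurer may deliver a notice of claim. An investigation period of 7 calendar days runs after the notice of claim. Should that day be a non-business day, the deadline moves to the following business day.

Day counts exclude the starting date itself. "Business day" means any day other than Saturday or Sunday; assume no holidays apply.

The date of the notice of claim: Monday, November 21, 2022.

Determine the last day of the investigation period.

November 28, 2022

The last day of the investigation period: November 21, 2022 + 7 days = November 28, 2022. November 28, 2022 is a Monday, so no roll-forward applies.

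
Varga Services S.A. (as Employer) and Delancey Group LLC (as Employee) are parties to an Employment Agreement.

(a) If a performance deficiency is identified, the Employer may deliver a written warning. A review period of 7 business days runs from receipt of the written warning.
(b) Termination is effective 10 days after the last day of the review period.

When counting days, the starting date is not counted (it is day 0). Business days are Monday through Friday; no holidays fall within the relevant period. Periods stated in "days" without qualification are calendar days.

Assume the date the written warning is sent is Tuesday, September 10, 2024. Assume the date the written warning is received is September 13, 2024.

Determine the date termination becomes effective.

From Friday, September 13, 2024, 7 business days (Sep 16, Sep 17, Sep 18, Sep 19, Sep 20, Sep 23, Sep 24, skipping weekends) brings us to Tuesday, September 24, 2024, which is the last day of the review period.
Adding 10 calendar days to September 24, 2024 gives October 4, 2024, which is the date termination becomes effective.

October 4, 2024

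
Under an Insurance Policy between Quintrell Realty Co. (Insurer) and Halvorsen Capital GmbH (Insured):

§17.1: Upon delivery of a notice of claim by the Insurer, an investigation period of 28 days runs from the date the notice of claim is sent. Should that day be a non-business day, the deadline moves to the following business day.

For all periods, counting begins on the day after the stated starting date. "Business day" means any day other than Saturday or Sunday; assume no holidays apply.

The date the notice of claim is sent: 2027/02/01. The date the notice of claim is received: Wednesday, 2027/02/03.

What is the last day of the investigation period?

2027/03/01

The last day of the investigation period: 28 calendar days after 2027/02/01 is 2027/03/01. 2027/03/01 is a Monday, so no roll-forward applies.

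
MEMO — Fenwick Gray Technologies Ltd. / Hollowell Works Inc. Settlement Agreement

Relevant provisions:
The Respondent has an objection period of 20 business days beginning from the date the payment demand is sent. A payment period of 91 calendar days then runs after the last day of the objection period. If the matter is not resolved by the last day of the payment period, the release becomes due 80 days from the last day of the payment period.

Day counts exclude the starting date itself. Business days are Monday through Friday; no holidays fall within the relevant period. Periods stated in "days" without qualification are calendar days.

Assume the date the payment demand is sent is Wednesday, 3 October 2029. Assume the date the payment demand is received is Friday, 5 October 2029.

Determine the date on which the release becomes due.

The last day of the objection period: counting 20 business days from Wednesday, 3 October 2029 (Oct 4, Oct 5, Oct 8, Oct 9, …, Oct 29, Oct 30, Oct 31, skipping weekends) reaches Wednesday, 31 October 2029.
Adding 91 calendar days to 31 October 2029 gives 30 January 2030, which is the last day of the payment period.
The date on which the release becomes due: 30 January 2030 + 80 days = 20 April 2030.

20 April 2030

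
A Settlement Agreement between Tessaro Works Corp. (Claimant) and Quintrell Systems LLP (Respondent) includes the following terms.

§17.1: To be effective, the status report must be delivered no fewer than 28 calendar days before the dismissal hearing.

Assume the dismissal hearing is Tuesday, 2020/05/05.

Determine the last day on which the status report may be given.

2020/04/07

2020/05/05 minus 28 days is 2020/04/07.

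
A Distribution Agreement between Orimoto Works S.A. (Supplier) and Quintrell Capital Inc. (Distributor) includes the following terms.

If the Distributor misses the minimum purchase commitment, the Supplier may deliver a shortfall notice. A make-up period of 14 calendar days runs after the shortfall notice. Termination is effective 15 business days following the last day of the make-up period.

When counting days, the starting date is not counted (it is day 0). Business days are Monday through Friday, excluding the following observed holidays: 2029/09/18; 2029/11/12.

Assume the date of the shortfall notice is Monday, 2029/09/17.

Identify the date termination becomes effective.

2029/10/22

The last day of the make-up period: 2029/09/17 + 14 days = 2029/10/01.
From Monday, 2029/10/01, 15 business days (Oct 2, Oct 3, Oct 4, Oct 5, …, Oct 18, Oct 19, Oct 22, skipping weekends) brings us to Monday, 2029/10/22, which is the date termination becomes effective.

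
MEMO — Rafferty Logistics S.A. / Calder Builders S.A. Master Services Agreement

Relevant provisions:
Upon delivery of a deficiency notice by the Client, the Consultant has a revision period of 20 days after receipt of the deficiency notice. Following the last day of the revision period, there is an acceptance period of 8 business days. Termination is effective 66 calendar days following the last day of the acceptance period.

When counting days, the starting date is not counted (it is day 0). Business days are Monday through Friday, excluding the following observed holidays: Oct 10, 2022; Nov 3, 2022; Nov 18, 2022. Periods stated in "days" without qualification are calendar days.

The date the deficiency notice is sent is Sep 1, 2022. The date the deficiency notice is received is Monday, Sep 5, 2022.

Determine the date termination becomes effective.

Dec 10, 2022

The last day of the revision period: 20 calendar days after Sep 5, 2022 is Sep 25, 2022.
The last day of the acceptance period: counting 8 business days from Sunday, Sep 25, 2022 (Sep 26, Sep 27, Sep 28, Sep 29, Sep 30, Oct 3, Oct 4, Oct 5, skipping weekends) reaches Wednesday, Oct 5, 2022.
The date termination becomes effective: 66 calendar days after Oct 5, 2022 is Dec 10, 2022.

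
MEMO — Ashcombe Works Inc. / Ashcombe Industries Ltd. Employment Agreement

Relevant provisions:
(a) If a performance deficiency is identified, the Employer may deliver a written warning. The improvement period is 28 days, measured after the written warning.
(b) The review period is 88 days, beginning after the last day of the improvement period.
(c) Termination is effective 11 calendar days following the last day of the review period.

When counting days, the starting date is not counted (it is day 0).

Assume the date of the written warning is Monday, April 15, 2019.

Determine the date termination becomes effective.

Adding 28 calendar days to April 15, 2019 gives May 13, 2019, which is the last day of the improvement period.
The last day of the review period: 88 calendar days after May 13, 2019 is August 9, 2019.
The date termination becomes effective: August 9, 2019 + 11 days = August 20, 2019.

August 20, 2019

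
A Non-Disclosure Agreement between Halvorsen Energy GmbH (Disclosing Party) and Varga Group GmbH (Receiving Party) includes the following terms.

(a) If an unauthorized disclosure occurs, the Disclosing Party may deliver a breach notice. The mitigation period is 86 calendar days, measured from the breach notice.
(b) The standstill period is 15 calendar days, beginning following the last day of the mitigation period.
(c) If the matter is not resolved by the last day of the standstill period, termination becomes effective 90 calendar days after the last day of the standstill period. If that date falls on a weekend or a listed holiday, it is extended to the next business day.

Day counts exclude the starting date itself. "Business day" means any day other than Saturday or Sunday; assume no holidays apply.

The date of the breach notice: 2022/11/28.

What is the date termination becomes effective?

2023/06/07

The last day of the mitigation period: 2022/11/28 + 86 days = 2023/02/22.
The last day of the standstill period: 2023/02/22 + 15 days = 2023/03/09.
The date termination becomes effective: 2023/03/09 + 90 days = 2023/06/07. 2023/06/07 is a Wednesday, so no roll-forward applies.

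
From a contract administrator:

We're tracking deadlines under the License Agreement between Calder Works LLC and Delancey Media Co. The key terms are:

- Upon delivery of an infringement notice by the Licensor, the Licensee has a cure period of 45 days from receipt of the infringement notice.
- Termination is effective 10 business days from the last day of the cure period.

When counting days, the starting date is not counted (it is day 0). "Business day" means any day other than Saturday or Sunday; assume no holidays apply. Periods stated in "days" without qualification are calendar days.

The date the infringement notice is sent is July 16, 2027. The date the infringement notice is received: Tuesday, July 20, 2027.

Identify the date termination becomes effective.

September 17, 2027

The last day of the cure period: 45 calendar days after July 20, 2027 is September 3, 2027.
The date termination becomes effective: 10 business days after Friday, September 3, 2027, skipping weekends — Sep 6, Sep 7, Sep 8, Sep 9, Sep 10, Sep 13, Sep 14, Sep 15, Sep 16, Sep 17 — lands on Friday, September 17, 2027.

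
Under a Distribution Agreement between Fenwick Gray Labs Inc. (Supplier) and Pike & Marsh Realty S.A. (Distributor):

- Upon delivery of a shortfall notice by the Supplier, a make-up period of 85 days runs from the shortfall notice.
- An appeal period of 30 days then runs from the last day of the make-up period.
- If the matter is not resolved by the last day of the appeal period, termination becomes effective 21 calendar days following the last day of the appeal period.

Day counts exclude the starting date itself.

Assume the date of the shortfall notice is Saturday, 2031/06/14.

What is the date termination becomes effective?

Adding 85 calendar days to 2031/06/14 gives 2031/09/07, which is the last day of the make-up period.
Adding 30 calendar days to 2031/09/07 gives 2031/10/07, which is the last day of the appeal period.
The date termination becomes effective: 2031/10/07 + 21 days = 2031/10/28.

2031/10/28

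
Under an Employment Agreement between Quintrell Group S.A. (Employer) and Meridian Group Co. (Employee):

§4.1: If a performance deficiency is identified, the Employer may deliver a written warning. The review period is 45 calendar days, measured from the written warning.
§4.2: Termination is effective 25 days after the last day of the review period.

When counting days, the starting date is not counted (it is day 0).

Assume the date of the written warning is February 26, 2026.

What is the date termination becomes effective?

May 7, 2026

Adding 45 calendar days to February 26, 2026 gives April 12, 2026, which is the last day of the review period.
Adding 25 calendar days to April 12, 2026 gives May 7, 2026, which is the date termination becomes effective.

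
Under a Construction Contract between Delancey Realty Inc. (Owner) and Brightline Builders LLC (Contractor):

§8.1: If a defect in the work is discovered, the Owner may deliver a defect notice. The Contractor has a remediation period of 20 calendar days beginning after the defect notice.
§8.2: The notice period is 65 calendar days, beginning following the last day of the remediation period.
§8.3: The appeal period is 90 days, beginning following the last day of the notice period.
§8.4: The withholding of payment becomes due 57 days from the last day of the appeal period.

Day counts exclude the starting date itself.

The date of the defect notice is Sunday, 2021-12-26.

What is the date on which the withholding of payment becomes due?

The last day of the remediation period: 20 calendar days after 2021-12-26 is 2022-01-15.
The last day of the notice period: 2022-01-15 + 65 days = 2022-03-21.
The last day of the appeal period: 90 calendar days after 2022-03-21 is 2022-06-19.
The date on which the withholding of payment becomes due: 2022-06-19 + 57 days = 2022-08-15.

2022-08-15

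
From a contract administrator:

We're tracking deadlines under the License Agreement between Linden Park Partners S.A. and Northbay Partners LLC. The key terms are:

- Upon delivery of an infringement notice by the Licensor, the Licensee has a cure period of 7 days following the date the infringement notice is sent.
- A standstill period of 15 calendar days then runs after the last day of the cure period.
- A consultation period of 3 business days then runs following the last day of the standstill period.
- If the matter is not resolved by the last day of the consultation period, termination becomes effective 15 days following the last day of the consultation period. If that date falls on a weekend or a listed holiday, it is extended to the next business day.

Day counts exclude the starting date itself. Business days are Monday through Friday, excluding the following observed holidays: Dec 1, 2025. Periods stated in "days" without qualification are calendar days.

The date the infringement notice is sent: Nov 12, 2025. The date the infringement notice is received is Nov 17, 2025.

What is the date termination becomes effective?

The last day of the cure period: 7 calendar days after Nov 12, 2025 is Nov 19, 2025.
The last day of the standstill period: Nov 19, 2025 + 15 days = Dec 4, 2025.
The last day of the consultation period: 3 business days after Thursday, Dec 4, 2025, skipping weekends — Dec 5, Dec 8, Dec 9 — lands on Tuesday, Dec 9, 2025.
Adding 15 calendar days to Dec 9, 2025 gives Dec 24, 2025, which is the date termination becomes effective. Dec 24, 2025 is a Wednesday and is not a listed holiday, so no roll-forward applies.

Dec 24, 2025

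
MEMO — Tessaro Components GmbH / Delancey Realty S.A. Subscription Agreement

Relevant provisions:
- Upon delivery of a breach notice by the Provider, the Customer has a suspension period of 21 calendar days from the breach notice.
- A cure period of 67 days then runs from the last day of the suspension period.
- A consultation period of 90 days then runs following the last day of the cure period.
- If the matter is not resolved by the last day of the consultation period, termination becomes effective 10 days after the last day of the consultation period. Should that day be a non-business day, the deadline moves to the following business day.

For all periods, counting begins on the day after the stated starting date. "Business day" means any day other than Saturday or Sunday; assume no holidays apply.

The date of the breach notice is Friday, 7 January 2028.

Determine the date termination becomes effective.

13 July 2028

Adding 21 calendar days to 7 January 2028 gives 28 January 2028, which is the last day of the suspension period.
Adding 67 calendar days to 28 January 2028 gives 4 April 2028, which is the last day of the cure period.
The last day of the consultation period: 90 calendar days after 4 April 2028 is 3 July 2028.
Adding 10 calendar days to 3 July 2028 gives 13 July 2028, which is the date termination becomes effective. 13 July 2028 is a Thursday, so no roll-forward applies.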